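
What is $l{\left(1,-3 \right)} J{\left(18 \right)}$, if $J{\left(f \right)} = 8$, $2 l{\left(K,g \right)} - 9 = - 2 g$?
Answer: $60$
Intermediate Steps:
$l{\left(K,g \right)} = \frac{9}{2} - g$ ($l{\left(K,g \right)} = \frac{9}{2} + \frac{\left(-2\right) g}{2} = \frac{9}{2} - g$)
$l{\left(1,-3 \right)} J{\left(18 \right)} = \left(\frac{9}{2} - -3\right) 8 = \left(\frac{9}{2} + 3\right) 8 = \frac{15}{2} \cdot 8 = 60$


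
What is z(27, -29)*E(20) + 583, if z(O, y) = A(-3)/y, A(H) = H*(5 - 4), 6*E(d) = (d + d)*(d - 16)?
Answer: 16987/29 ≈ 585.76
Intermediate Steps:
E(d) = d*(-16 + d)/3 (E(d) = ((d + d)*(d - 16))/6 = ((2*d)*(-16 + d))/6 = (2*d*(-16 + d))/6 = d*(-16 + d)/3)
A(H) = H (A(H) = H*1 = H)
z(O, y) = -3/y
z(27, -29)*E(20) + 583 = (-3/(-29))*((1/3)*20*(-16 + 20)) + 583 = (-3*(-1/29))*((1/3)*20*4) + 583 = (3/29)*(80/3) + 583 = 80/29 + 583 = 16987/29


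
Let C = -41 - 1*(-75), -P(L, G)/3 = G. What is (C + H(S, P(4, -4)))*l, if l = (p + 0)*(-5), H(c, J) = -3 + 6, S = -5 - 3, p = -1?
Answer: 185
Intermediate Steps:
P(L, G) = -3*G
S = -8
C = 34 (C = -41 + 75 = 34)
H(c, J) = 3
l = 5 (l = (-1 + 0)*(-5) = -1*(-5) = 5)
(C + H(S, P(4, -4)))*l = (34 + 3)*5 = 37*5 = 185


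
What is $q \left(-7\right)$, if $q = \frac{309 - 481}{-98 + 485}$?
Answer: $\frac{28}{9} \approx 3.1111$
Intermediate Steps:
$q = - \frac{4}{9}$ ($q = - \frac{172}{387} = \left(-172\right) \frac{1}{387} = - \frac{4}{9} \approx -0.44444$)
$q \left(-7\right) = \left(- \frac{4}{9}\right) \left(-7\right) = \frac{28}{9}$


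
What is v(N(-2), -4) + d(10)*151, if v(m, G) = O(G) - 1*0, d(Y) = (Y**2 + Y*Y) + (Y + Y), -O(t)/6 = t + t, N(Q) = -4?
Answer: 33268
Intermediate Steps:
O(t) = -12*t (O(t) = -6*(t + t) = -12*t)
d(Y) = 2*Y + 2*Y**2 (d(Y) = (Y**2 + Y**2) + 2*Y = 2*Y**2 + 2*Y = 2*Y + 2*Y**2)
v(m, G) = -12*G (v(m, G) = -12*G - 1*0 = -12*G + 0 = -12*G)
v(N(-2), -4) + d(10)*151 = -12*(-4) + (2*10*(1 + 10))*151 = 48 + (2*10*11)*151 = 48 + 220*151 = 48 + 33220 = 33268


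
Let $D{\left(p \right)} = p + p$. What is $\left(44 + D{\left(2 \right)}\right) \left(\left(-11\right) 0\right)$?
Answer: $0$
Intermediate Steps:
$D{\left(p \right)} = 2 p$
$\left(44 + D{\left(2 \right)}\right) \left(\left(-11\right) 0\right) = \left(44 + 2 \cdot 2\right) \left(\left(-11\right) 0\right) = \left(44 + 4\right) 0 = 48 \cdot 0 = 0$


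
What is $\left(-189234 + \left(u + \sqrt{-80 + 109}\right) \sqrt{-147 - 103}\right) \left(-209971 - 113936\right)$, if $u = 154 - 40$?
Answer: $61294217238 - 184626990 i \sqrt{10} - 1619535 i \sqrt{290} \approx 6.1294 \cdot 10^{10} - 6.1142 \cdot 10^{8} i$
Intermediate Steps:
$u = 114$ ($u = 154 - 40 = 114$)
$\left(-189234 + \left(u + \sqrt{-80 + 109}\right) \sqrt{-147 - 103}\right) \left(-209971 - 113936\right) = \left(-189234 + \left(114 + \sqrt{-80 + 109}\right) \sqrt{-147 - 103}\right) \left(-209971 - 113936\right) = \left(-189234 + \left(114 + \sqrt{29}\right) \sqrt{-250}\right) \left(-323907\right) = \left(-189234 + \left(114 + \sqrt{29}\right) 5 i \sqrt{10}\right) \left(-323907\right) = \left(-189234 + 5 i \sqrt{10} \left(114 + \sqrt{29}\right)\right) \left(-323907\right) = 61294217238 - 1619535 i \sqrt{10} \left(114 + \sqrt{29}\right)$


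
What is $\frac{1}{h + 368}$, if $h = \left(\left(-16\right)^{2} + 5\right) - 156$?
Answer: $\frac{1}{473} \approx 0.0021142$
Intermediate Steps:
$h = 105$ ($h = \left(256 + 5\right) - 156 = 261 - 156 = 105$)
$\frac{1}{h + 368} = \frac{1}{105 + 368} = \frac{1}{473}$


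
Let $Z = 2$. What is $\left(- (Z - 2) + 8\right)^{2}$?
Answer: $64$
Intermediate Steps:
$\left(- (Z - 2) + 8\right)^{2} = \left(- (2 - 2) + 8\right)^{2} = \left(\left(-1\right) 0 + 8\right)^{2} = \left(0 + 8\right)^{2} = 8^{2} = 64$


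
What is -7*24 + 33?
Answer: -135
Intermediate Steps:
-7*24 + 33 = -168 + 33 = -135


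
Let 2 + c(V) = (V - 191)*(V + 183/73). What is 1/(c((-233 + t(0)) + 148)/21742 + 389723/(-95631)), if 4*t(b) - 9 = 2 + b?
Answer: -2428516347936/7463247670649 ≈ -0.32540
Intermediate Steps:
t(b) = 11/4 + b/4 (t(b) = 9/4 + (2 + b)/4 = 9/4 + (1/2 + b/4) = 11/4 + b/4)
c(V) = -2 + (-191 + V)*(183/73 + V) (c(V) = -2 + (V - 191)*(V + 183/73) = -2 + (-191 + V)*(V + 183*(1/73)) = -2 + (-191 + V)*(V + 183/73) = -2 + (-191 + V)*(183/73 + V))
1/(c((-233 + t(0)) + 148)/21742 + 389723/(-95631)) = 1/((-35099/73 + ((-233 + (11/4 + (1/4)*0)) + 148)**2 - 13760*((-233 + (11/4 + (1/4)*0)) + 148)/73)/21742 + 389723/(-95631)) = 1/((-35099/73 + ((-233 + (11/4 + 0)) + 148)**2 - 13760*((-233 + (11/4 + 0)) + 148)/73)*(1/21742) + 389723*(-1/95631)) = 1/((-35099/73 + ((-233 + 11/4) + 148)**2 - 13760*((-233 + 11/4) + 148)/73)*(1/21742) - 389723/95631) = 1/((-35099/73 + (-921/4 + 148)**2 - 13760*(-921/4 + 148)/73)*(1/21742) - 389723/95631) = 1/((-35099/73 + (-329/4)**2 - 13760/73*(-329/4))*(1/21742) - 389723/95631) = 1/((-35099/73 + 108241/16 + 1131760/73)*(1/21742) - 389723/95631) = 1/((25448169/1168)*(1/21742) - 389723/95631) = 1/(25448169/25394656 - 389723/95631) = 1/(-7463247670649/2428516347936) = -2428516347936/7463247670649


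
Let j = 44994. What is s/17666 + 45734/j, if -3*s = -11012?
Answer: 81091235/66238667 ≈ 1.2242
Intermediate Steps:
s = 11012/3 (s = -⅓*(-11012) = 11012/3 ≈ 3670.7)
s/17666 + 45734/j = (11012/3)/17666 + 45734/44994 = (11012/3)*(1/17666) + 45734*(1/44994) = 5506/26499 + 22867/22497 = 81091235/66238667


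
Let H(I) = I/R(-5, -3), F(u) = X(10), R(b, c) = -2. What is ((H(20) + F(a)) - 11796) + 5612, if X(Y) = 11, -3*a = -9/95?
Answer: -6183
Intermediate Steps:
a = 3/95 (a = -(-3)/95 = -⅓*(-9/95) = 3/95 ≈ 0.031579)
F(u) = 11
H(I) = -I/2 (H(I) = I/(-2) = I*(-½) = -I/2)
((H(20) + F(a)) - 11796) + 5612 = ((-½*20 + 11) - 11796) + 5612 = ((-10 + 11) - 11796) + 5612 = (1 - 11796) + 5612 = -11795 + 5612 = -6183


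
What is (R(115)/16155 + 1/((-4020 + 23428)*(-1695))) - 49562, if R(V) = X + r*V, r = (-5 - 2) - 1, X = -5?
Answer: -1755963621959717/35429595120 ≈ -49562.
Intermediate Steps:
r = -8 (r = -7 - 1 = -8)
R(V) = -5 - 8*V
(R(115)/16155 + 1/((-4020 + 23428)*(-1695))) - 49562 = ((-5 - 8*115)/16155 + 1/((-4020 + 23428)*(-1695))) - 49562 = ((-5 - 920)*(1/16155) - 1/1695/19408) - 49562 = (-925*1/16155 + (1/19408)*(-1/1695)) - 49562 = (-185/3231 - 1/32896560) - 49562 = -2028622277/35429595120 - 49562 = -1755963621959717/35429595120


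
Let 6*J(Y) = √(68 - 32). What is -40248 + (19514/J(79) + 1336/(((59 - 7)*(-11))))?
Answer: -2965296/143 ≈ -20736.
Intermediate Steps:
J(Y) = 1 (J(Y) = √(68 - 32)/6 = √36/6 = (⅙)*6 = 1)
-40248 + (19514/J(79) + 1336/(((59 - 7)*(-11)))) = -40248 + (19514/1 + 1336/(((59 - 7)*(-11)))) = -40248 + (19514*1 + 1336/((52*(-11)))) = -40248 + (19514 + 1336/(-572)) = -40248 + (19514 + 1336*(-1/572)) = -40248 + (19514 - 334/143) = -40248 + 2790168/143 = -2965296/143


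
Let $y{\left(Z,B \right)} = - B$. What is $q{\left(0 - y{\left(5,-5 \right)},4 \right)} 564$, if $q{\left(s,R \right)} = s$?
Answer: $-2820$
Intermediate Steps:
$q{\left(0 - y{\left(5,-5 \right)},4 \right)} 564 = \left(0 - \left(-1\right) \left(-5\right)\right) 564 = \left(0 - 5\right) 564 = \left(-5\right) 564 = -2820$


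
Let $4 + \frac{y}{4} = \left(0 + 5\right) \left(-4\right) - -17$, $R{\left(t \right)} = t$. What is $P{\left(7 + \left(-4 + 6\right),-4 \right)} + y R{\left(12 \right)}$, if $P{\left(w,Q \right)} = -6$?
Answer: $-342$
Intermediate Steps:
$y = -28$ ($y = -16 + 4 \left(\left(0 + 5\right) \left(-4\right) - -17\right) = -16 + 4 \left(5 \left(-4\right) + 17\right) = -16 + 4 \left(-20 + 17\right) = -16 + 4 \left(-3\right) = -16 - 12 = -28$)
$P{\left(7 + \left(-4 + 6\right),-4 \right)} + y R{\left(12 \right)} = -6 - 336 = -342$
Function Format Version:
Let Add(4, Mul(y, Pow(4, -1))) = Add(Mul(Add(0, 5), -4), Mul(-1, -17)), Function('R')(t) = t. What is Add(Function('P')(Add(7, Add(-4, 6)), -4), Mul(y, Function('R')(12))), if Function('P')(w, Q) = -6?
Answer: -342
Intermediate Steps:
y = -28 (y = Add(-16, Mul(4, Add(Mul(Add(0, 5), -4), Mul(-1, -17)))) = Add(-16, Mul(4, Add(Mul(5, -4), 17))) = Add(-16, Mul(4, Add(-20, 17))) = Add(-16, Mul(4, -3)) = Add(-16, -12) = -28)
Add(Function('P')(Add(7, Add(-4, 6)), -4), Mul(y, Function('R')(12))) = Add(-6, Mul(-28, 12)) = Add(-6, -336) = -342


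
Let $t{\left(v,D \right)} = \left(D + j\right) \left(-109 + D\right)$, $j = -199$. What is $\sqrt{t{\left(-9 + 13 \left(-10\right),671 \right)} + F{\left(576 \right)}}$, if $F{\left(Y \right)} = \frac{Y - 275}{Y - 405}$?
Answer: $\frac{13 \sqrt{5099695}}{57} \approx 515.04$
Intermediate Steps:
$F{\left(Y \right)} = \frac{-275 + Y}{-405 + Y}$
$t{\left(v,D \right)} = \left(-199 + D\right) \left(-109 + D\right)$ ($t{\left(v,D \right)} = \left(D - 199\right) \left(-109 + D\right) = \left(-199 + D\right) \left(-109 + D\right)$)
$\sqrt{t{\left(-9 + 13 \left(-10\right),671 \right)} + F{\left(576 \right)}} = \sqrt{\left(21691 + 671^{2} - 206668\right) + \frac{-275 + 576}{-405 + 576}} = \sqrt{\left(21691 + 450241 - 206668\right) + \frac{1}{171} \cdot 301} = \sqrt{265264 + \frac{1}{171} \cdot 301} = \sqrt{265264 + \frac{301}{171}} = \sqrt{\frac{45360445}{171}} = \frac{13 \sqrt{5099695}}{57}$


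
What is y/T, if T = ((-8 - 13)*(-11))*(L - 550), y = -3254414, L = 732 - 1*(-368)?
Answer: -1627207/63525 ≈ -25.615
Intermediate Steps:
L = 1100 (L = 732 + 368 = 1100)
T = 127050 (T = ((-8 - 13)*(-11))*(1100 - 550) = -21*(-11)*550 = 231*550 = 127050)
y/T = -3254414/127050 = -3254414*1/127050 = -1627207/63525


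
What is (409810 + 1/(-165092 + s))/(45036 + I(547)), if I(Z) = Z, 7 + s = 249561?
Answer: 34613372221/3850031346 ≈ 8.9904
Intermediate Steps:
s = 249554 (s = -7 + 249561 = 249554)
(409810 + 1/(-165092 + s))/(45036 + I(547)) = (409810 + 1/(-165092 + 249554))/(45036 + 547) = (409810 + 1/84462)/45583 = (409810 + 1/84462)*(1/45583) = (34613372221/84462)*(1/45583) = 34613372221/3850031346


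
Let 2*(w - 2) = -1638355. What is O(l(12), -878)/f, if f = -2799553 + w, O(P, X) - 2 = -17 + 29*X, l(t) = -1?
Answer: 50954/7237457 ≈ 0.0070403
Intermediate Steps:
w = -1638351/2 (w = 2 + (1/2)*(-1638355) = 2 - 1638355/2 = -1638351/2 ≈ -8.1918e+5)
O(P, X) = -15 + 29*X (O(P, X) = 2 + (-17 + 29*X) = -15 + 29*X)
f = -7237457/2 (f = -2799553 - 1638351/2 = -7237457/2 ≈ -3.6187e+6)
O(l(12), -878)/f = (-15 + 29*(-878))/(-7237457/2) = (-15 - 25462)*(-2/7237457) = -25477*(-2/7237457) = 50954/7237457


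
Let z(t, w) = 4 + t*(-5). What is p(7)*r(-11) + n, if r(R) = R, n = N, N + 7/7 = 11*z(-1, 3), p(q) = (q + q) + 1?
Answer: -67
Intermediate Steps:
z(t, w) = 4 - 5*t
p(q) = 1 + 2*q (p(q) = 2*q + 1 = 1 + 2*q)
N = 98 (N = -1 + 11*(4 - 5*(-1)) = -1 + 11*(4 + 5) = -1 + 11*9 = -1 + 99 = 98)
n = 98
p(7)*r(-11) + n = (1 + 2*7)*(-11) + 98 = (1 + 14)*(-11) + 98 = 15*(-11) + 98 = -165 + 98 = -67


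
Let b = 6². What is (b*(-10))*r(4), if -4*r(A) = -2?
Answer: -180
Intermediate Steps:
r(A) = ½ (r(A) = -¼*(-2) = ½)
b = 36
(b*(-10))*r(4) = (36*(-10))*(½) = -360*½ = -180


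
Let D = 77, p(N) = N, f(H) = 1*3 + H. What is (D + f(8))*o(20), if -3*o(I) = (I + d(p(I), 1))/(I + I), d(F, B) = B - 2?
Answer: -209/15 ≈ -13.933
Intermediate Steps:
f(H) = 3 + H
d(F, B) = -2 + B
o(I) = -(-1 + I)/(6*I) (o(I) = -(I + (-2 + 1))/(3*(I + I)) = -(I - 1)/(3*(2*I)) = -(-1 + I)*1/(2*I)/3 = -(-1 + I)/(6*I))
(D + f(8))*o(20) = (77 + (3 + 8))*((⅙)*(1 - 1*20)/20) = (77 + 11)*((⅙)*(1/20)*(1 - 20)) = 88*((⅙)*(1/20)*(-19)) = 88*(-19/120) = -209/15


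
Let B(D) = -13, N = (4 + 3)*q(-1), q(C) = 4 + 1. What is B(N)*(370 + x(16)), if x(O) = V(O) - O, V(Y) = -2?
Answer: -4576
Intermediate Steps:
q(C) = 5
N = 35 (N = (4 + 3)*5 = 7*5 = 35)
x(O) = -2 - O
B(N)*(370 + x(16)) = -13*(370 + (-2 - 1*16)) = -13*(370 + (-2 - 16)) = -13*(370 - 18) = -13*352 = -4576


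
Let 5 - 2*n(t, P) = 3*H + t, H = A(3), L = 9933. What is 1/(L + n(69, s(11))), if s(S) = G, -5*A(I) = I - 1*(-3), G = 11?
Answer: 5/49514 ≈ 0.00010098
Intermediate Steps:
A(I) = -3/5 - I/5 (A(I) = -(I - 1*(-3))/5 = -(I + 3)/5 = -(3 + I)/5 = -3/5 - I/5)
H = -6/5 (H = -3/5 - 1/5*3 = -3/5 - 3/5 = -6/5 ≈ -1.2000)
s(S) = 11
n(t, P) = 43/10 - t/2 (n(t, P) = 5/2 - (3*(-6/5) + t)/2 = 5/2 - (-18/5 + t)/2 = 5/2 + (9/5 - t/2) = 43/10 - t/2)
1/(L + n(69, s(11))) = 1/(9933 + (43/10 - 1/2*69)) = 1/(9933 + (43/10 - 69/2)) = 1/(9933 - 151/5) = 1/(49514/5) = 5/49514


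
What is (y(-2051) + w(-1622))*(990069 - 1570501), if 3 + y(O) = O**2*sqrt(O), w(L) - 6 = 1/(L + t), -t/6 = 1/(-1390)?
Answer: -1962536943712/1127287 - 2441645831632*I*sqrt(2051) ≈ -1.7409e+6 - 1.1058e+14*I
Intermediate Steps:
t = 3/695 (t = -6/(-1390) = -6*(-1/1390) = 3/695 ≈ 0.0043165)
w(L) = 6 + 1/(3/695 + L) (w(L) = 6 + 1/(L + 3/695) = 6 + 1/(3/695 + L))
y(O) = -3 + O**(5/2) (y(O) = -3 + O**2*sqrt(O) = -3 + O**(5/2))
(y(-2051) + w(-1622))*(990069 - 1570501) = ((-3 + (-2051)**(5/2)) + (713 + 4170*(-1622))/(3 + 695*(-1622)))*(990069 - 1570501) = ((-3 + 4206601*I*sqrt(2051)) + (713 - 6763740)/(3 - 1127290))*(-580432) = ((-3 + 4206601*I*sqrt(2051)) - 6763027/(-1127287))*(-580432) = ((-3 + 4206601*I*sqrt(2051)) - 1/1127287*(-6763027))*(-580432) = ((-3 + 4206601*I*sqrt(2051)) + 6763027/1127287)*(-580432) = (3381166/1127287 + 4206601*I*sqrt(2051))*(-580432) = -1962536943712/1127287 - 2441645831632*I*sqrt(2051)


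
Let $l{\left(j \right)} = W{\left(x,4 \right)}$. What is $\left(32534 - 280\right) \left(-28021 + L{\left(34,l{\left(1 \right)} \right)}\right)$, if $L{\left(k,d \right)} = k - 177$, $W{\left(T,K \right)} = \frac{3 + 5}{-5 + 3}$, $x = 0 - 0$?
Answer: $-908401656$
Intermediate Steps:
$x = 0$ ($x = 0 + 0 = 0$)
$W{\left(T,K \right)} = -4$ ($W{\left(T,K \right)} = \frac{8}{-2} = 8 \left(- \frac{1}{2}\right) = -4$)
$l{\left(j \right)} = -4$
$L{\left(k,d \right)} = -177 + k$
$\left(32534 - 280\right) \left(-28021 + L{\left(34,l{\left(1 \right)} \right)}\right) = \left(32534 - 280\right) \left(-28021 + \left(-177 + 34\right)\right) = 32254 \left(-28021 - 143\right) = 32254 \left(-28164\right) = -908401656$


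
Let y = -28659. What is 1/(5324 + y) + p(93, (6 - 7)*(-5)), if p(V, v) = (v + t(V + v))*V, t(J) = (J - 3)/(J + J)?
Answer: 2332916429/4573660 ≈ 510.08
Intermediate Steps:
t(J) = (-3 + J)/(2*J) (t(J) = (-3 + J)/((2*J)) = (-3 + J)*(1/(2*J)) = (-3 + J)/(2*J))
p(V, v) = V*(v + (-3 + V + v)/(2*(V + v))) (p(V, v) = (v + (-3 + (V + v))/(2*(V + v)))*V = (v + (-3 + V + v)/(2*(V + v)))*V = V*(v + (-3 + V + v)/(2*(V + v))))
1/(5324 + y) + p(93, (6 - 7)*(-5)) = 1/(5324 - 28659) + (½)*93*(-3 + 93 + (6 - 7)*(-5) + 2*((6 - 7)*(-5))*(93 + (6 - 7)*(-5)))/(93 + (6 - 7)*(-5)) = 1/(-23335) + (½)*93*(-3 + 93 - 1*(-5) + 2*(-1*(-5))*(93 - 1*(-5)))/(93 - 1*(-5)) = -1/23335 + (½)*93*(-3 + 93 + 5 + 2*5*(93 + 5))/(93 + 5) = -1/23335 + (½)*93*(-3 + 93 + 5 + 2*5*98)/98 = -1/23335 + (½)*93*(1/98)*(-3 + 93 + 5 + 980) = -1/23335 + (½)*93*(1/98)*1075 = -1/23335 + 99975/196 = 2332916429/4573660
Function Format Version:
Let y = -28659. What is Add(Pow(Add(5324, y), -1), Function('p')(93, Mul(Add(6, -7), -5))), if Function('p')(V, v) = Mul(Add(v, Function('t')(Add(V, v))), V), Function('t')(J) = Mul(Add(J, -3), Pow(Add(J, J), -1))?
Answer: Rational(2332916429, 4573660) ≈ 510.08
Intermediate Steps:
Function('t')(J) = Mul(Rational(1, 2), Pow(J, -1), Add(-3, J)) (Function('t')(J) = Mul(Add(-3, J), Pow(Mul(2, J), -1)) = Mul(Add(-3, J), Mul(Rational(1, 2), Pow(J, -1))) = Mul(Rational(1, 2), Pow(J, -1), Add(-3, J)))
Function('p')(V, v) = Mul(V, Add(v, Mul(Rational(1, 2), Pow(Add(V, v), -1), Add(-3, V, v)))) (Function('p')(V, v) = Mul(Add(v, Mul(Rational(1, 2), Pow(Add(V, v), -1), Add(-3, Add(V, v)))), V) = Mul(Add(v, Mul(Rational(1, 2), Pow(Add(V, v), -1), Add(-3, V, v))), V) = Mul(V, Add(v, Mul(Rational(1, 2), Pow(Add(V, v), -1), Add(-3, V, v)))))
Add(Pow(Add(5324, y), -1), Function('p')(93, Mul(Add(6, -7), -5))) = Add(Pow(Add(5324, -28659), -1), Mul(Rational(1, 2), 93, Pow(Add(93, Mul(Add(6, -7), -5)), -1), Add(-3, 93, Mul(Add(6, -7), -5), Mul(2, Mul(Add(6, -7), -5), Add(93, Mul(Add(6, -7), -5)))))) = Add(Pow(-23335, -1), Mul(Rational(1, 2), 93, Pow(Add(93, Mul(-1, -5)), -1), Add(-3, 93, Mul(-1, -5), Mul(2, Mul(-1, -5), Add(93, Mul(-1, -5)))))) = Add(Rational(-1, 23335), Mul(Rational(1, 2), 93, Pow(Add(93, 5), -1), Add(-3, 93, 5, Mul(2, 5, Add(93, 5))))) = Add(Rational(-1, 23335), Mul(Rational(1, 2), 93, Pow(98, -1), Add(-3, 93, 5, Mul(2, 5, 98)))) = Add(Rational(-1, 23335), Mul(Rational(1, 2), 93, Rational(1, 98), Add(-3, 93, 5, 980))) = Add(Rational(-1, 23335), Mul(Rational(1, 2), 93, Rational(1, 98), 1075)) = Add(Rational(-1, 23335), Rational(99975, 196)) = Rational(2332916429, 4573660)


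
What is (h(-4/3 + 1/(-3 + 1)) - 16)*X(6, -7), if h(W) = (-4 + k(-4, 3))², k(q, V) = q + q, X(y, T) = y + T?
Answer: -128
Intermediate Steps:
X(y, T) = T + y
k(q, V) = 2*q
h(W) = 144 (h(W) = (-4 + 2*(-4))² = (-4 - 8)² = (-12)² = 144)
(h(-4/3 + 1/(-3 + 1)) - 16)*X(6, -7) = (144 - 16)*(-7 + 6) = 128*(-1) = -128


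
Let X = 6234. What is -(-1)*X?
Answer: 6234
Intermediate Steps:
-(-1)*X = -(-1)*6234 = -1*(-6234) = 6234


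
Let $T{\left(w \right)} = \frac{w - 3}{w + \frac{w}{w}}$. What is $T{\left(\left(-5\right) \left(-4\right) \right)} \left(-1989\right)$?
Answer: $- \frac{11271}{7} \approx -1610.1$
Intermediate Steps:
$T{\left(w \right)} = \frac{-3 + w}{1 + w}$ ($T{\left(w \right)} = \frac{-3 + w}{w + 1} = \frac{-3 + w}{1 + w}$)
$T{\left(\left(-5\right) \left(-4\right) \right)} \left(-1989\right) = \frac{-3 - -20}{1 - -20} \left(-1989\right) = \frac{-3 + 20}{1 + 20} \left(-1989\right) = \frac{1}{21} \cdot 17 \left(-1989\right) = \frac{17}{21} \left(-1989\right) = - \frac{11271}{7}$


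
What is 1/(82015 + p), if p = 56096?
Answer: 1/138111 ≈ 7.2406e-6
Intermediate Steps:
1/(82015 + p) = 1/(82015 + 56096) = 1/138111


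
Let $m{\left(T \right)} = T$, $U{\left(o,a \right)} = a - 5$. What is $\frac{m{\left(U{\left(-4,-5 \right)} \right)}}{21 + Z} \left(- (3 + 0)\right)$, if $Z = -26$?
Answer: $-6$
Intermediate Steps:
$U{\left(o,a \right)} = -5 + a$
$\frac{m{\left(U{\left(-4,-5 \right)} \right)}}{21 + Z} \left(- (3 + 0)\right) = \frac{-5 - 5}{21 - 26} \left(- (3 + 0)\right) = - \frac{10}{-5} \left(\left(-1\right) 3\right) = \left(-10\right) \left(- \frac{1}{5}\right) \left(-3\right) = 2 \left(-3\right) = -6$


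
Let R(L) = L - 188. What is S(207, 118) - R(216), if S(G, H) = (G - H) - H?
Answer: -57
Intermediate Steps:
R(L) = -188 + L
S(G, H) = G - 2*H
S(207, 118) - R(216) = (207 - 2*118) - (-188 + 216) = (207 - 236) - 1*28 = -29 - 28 = -57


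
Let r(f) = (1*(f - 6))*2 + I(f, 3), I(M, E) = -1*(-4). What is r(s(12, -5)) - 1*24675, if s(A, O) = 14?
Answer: -24655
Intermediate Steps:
I(M, E) = 4
r(f) = -8 + 2*f (r(f) = (1*(f - 6))*2 + 4 = (1*(-6 + f))*2 + 4 = (-6 + f)*2 + 4 = (-12 + 2*f) + 4 = -8 + 2*f)
r(s(12, -5)) - 1*24675 = (-8 + 2*14) - 1*24675 = (-8 + 28) - 24675 = 20 - 24675 = -24655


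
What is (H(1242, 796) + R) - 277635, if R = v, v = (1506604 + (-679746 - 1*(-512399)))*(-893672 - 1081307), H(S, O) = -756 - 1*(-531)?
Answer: -2645004728463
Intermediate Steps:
H(S, O) = -225 (H(S, O) = -756 + 531 = -225)
v = -2645004450603 (v = (1506604 + (-679746 + 512399))*(-1974979) = (1506604 - 167347)*(-1974979) = 1339257*(-1974979) = -2645004450603)
R = -2645004450603
(H(1242, 796) + R) - 277635 = (-225 - 2645004450603) - 277635 = -2645004450828 - 277635 = -2645004728463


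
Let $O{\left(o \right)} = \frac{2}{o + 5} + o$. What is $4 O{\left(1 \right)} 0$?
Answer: $0$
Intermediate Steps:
$O{\left(o \right)} = o + \frac{2}{5 + o}$ ($O{\left(o \right)} = \frac{2}{5 + o} + o = o + \frac{2}{5 + o}$)
$4 O{\left(1 \right)} 0 = 4 \frac{2 + 1^{2} + 5 \cdot 1}{5 + 1} \cdot 0 = 4 \frac{2 + 1 + 5}{6} \cdot 0 = 4 \cdot \frac{1}{6} \cdot 8 \cdot 0 = 4 \cdot \frac{4}{3} \cdot 0 = \frac{16}{3} \cdot 0 = 0$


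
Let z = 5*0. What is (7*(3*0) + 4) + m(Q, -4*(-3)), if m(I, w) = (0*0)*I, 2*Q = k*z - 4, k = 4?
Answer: 4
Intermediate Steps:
z = 0
Q = -2 (Q = (4*0 - 4)/2 = (0 - 4)/2 = (½)*(-4) = -2)
m(I, w) = 0 (m(I, w) = 0*I = 0)
(7*(3*0) + 4) + m(Q, -4*(-3)) = (7*(3*0) + 4) + 0 = (7*0 + 4) + 0 = (0 + 4) + 0 = 4 + 0 = 4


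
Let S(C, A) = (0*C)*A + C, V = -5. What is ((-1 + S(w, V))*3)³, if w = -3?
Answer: -1728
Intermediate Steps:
S(C, A) = C (S(C, A) = 0*A + C = 0 + C = C)
((-1 + S(w, V))*3)³ = ((-1 - 3)*3)³ = (-4*3)³ = (-12)³ = -1728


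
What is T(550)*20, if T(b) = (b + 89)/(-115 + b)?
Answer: 852/29 ≈ 29.379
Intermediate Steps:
T(b) = (89 + b)/(-115 + b)
T(550)*20 = ((89 + 550)/(-115 + 550))*20 = (639/435)*20 = ((1/435)*639)*20 = (213/145)*20 = 852/29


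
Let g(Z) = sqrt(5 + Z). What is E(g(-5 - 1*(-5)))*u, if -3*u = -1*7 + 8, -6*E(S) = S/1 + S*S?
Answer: 5/18 + sqrt(5)/18 ≈ 0.40200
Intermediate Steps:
E(S) = -S/6 - S**2/6 (E(S) = -(S/1 + S*S)/6 = -(S*1 + S**2)/6 = -(S + S**2)/6 = -S/6 - S**2/6)
u = -1/3 (u = -(-1*7 + 8)/3 = -(-7 + 8)/3 = -1/3*1 = -1/3 ≈ -0.33333)
E(g(-5 - 1*(-5)))*u = -sqrt(5 + (-5 - 1*(-5)))*(1 + sqrt(5 + (-5 - 1*(-5))))/6*(-1/3) = -sqrt(5 + (-5 + 5))*(1 + sqrt(5 + (-5 + 5)))/6*(-1/3) = -sqrt(5 + 0)*(1 + sqrt(5 + 0))/6*(-1/3) = -sqrt(5)*(1 + sqrt(5))/6*(-1/3) = sqrt(5)*(1 + sqrt(5))/18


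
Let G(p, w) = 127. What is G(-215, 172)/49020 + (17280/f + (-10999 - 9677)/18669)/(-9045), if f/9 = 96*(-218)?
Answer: 54603809111/20050117311420 ≈ 0.0027234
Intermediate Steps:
f = -188352 (f = 9*(96*(-218)) = 9*(-20928) = -188352)
G(-215, 172)/49020 + (17280/f + (-10999 - 9677)/18669)/(-9045) = 127/49020 + (17280/(-188352) + (-10999 - 9677)/18669)/(-9045) = 127*(1/49020) + (17280*(-1/188352) - 20676*1/18669)*(-1/9045) = 127/49020 + (-10/109 - 6892/6223)*(-1/9045) = 127/49020 - 813458/678307*(-1/9045) = 127/49020 + 813458/6135286815 = 54603809111/20050117311420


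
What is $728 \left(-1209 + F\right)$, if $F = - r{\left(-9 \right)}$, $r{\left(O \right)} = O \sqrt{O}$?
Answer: $-880152 + 19656 i \approx -8.8015 \cdot 10^{5} + 19656.0 i$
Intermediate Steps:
$r{\left(O \right)} = O^{\frac{3}{2}}$
$F = 27 i$ ($F = - \left(-9\right)^{\frac{3}{2}} = - \left(-27\right) i = 27 i \approx 27.0 i$)
$728 \left(-1209 + F\right) = 728 \left(-1209 + 27 i\right) = -880152 + 19656 i$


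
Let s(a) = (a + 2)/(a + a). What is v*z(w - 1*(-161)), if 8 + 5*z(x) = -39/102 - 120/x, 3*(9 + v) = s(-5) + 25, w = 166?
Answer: 1297/1308 ≈ 0.99159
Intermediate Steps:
s(a) = (2 + a)/(2*a) (s(a) = (2 + a)/((2*a)) = (2 + a)*(1/(2*a)) = (2 + a)/(2*a))
v = -17/30 (v = -9 + ((1/2)*(2 - 5)/(-5) + 25)/3 = -9 + ((1/2)*(-1/5)*(-3) + 25)/3 = -9 + (3/10 + 25)/3 = -9 + (1/3)*(253/10) = -9 + 253/30 = -17/30 ≈ -0.56667)
z(x) = -57/34 - 24/x (z(x) = -8/5 + (-39/102 - 120/x)/5 = -8/5 + (-39*1/102 - 120/x)/5 = -8/5 + (-13/34 - 120/x)/5 = -8/5 + (-13/170 - 24/x) = -57/34 - 24/x)
v*z(w - 1*(-161)) = -17*(-57/34 - 24/(166 - 1*(-161)))/30 = -17*(-57/34 - 24/(166 + 161))/30 = -17*(-57/34 - 24/327)/30 = -17*(-57/34 - 24*1/327)/30 = -17*(-57/34 - 8/109)/30 = -17/30*(-6485/3706) = 1297/1308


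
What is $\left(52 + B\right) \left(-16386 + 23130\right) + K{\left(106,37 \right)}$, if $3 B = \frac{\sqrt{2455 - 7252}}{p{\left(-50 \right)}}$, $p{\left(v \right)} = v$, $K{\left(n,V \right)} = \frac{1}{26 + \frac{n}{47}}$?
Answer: $\frac{465713711}{1328} - \frac{3372 i \sqrt{533}}{25} \approx 3.5069 \cdot 10^{5} - 3113.9 i$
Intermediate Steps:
$K{\left(n,V \right)} = \frac{1}{26 + \frac{n}{47}}$ ($K{\left(n,V \right)} = \frac{1}{26 + n \frac{1}{47}} = \frac{1}{26 + \frac{n}{47}}$)
$B = - \frac{i \sqrt{533}}{50}$ ($B = \frac{\sqrt{2455 - 7252} \frac{1}{-50}}{3} = \frac{\sqrt{-4797} \left(- \frac{1}{50}\right)}{3} = \frac{3 i \sqrt{533} \left(- \frac{1}{50}\right)}{3} = \frac{\left(- \frac{3}{50}\right) i \sqrt{533}}{3} = - \frac{i \sqrt{533}}{50} \approx - 0.46174 i$)
$\left(52 + B\right) \left(-16386 + 23130\right) + K{\left(106,37 \right)} = \left(52 - \frac{i \sqrt{533}}{50}\right) \left(-16386 + 23130\right) + \frac{47}{1222 + 106} = \left(52 - \frac{i \sqrt{533}}{50}\right) 6744 + \frac{47}{1328} = \left(350688 - \frac{3372 i \sqrt{533}}{25}\right) + 47 \cdot \frac{1}{1328} = \left(350688 - \frac{3372 i \sqrt{533}}{25}\right) + \frac{47}{1328} = \frac{465713711}{1328} - \frac{3372 i \sqrt{533}}{25}$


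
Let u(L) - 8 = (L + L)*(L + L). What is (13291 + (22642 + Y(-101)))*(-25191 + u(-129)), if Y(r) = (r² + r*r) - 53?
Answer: 2329005442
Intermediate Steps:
Y(r) = -53 + 2*r² (Y(r) = (r² + r²) - 53 = 2*r² - 53 = -53 + 2*r²)
u(L) = 8 + 4*L² (u(L) = 8 + (L + L)*(L + L) = 8 + (2*L)*(2*L) = 8 + 4*L²)
(13291 + (22642 + Y(-101)))*(-25191 + u(-129)) = (13291 + (22642 + (-53 + 2*(-101)²)))*(-25191 + (8 + 4*(-129)²)) = (13291 + (22642 + (-53 + 2*10201)))*(-25191 + (8 + 4*16641)) = (13291 + (22642 + (-53 + 20402)))*(-25191 + (8 + 66564)) = (13291 + (22642 + 20349))*(-25191 + 66572) = (13291 + 42991)*41381 = 56282*41381 = 2329005442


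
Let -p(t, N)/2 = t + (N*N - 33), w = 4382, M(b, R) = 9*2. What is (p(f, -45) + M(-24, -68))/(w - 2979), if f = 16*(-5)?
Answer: -3806/1403 ≈ -2.7128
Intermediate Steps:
M(b, R) = 18
f = -80
p(t, N) = 66 - 2*t - 2*N² (p(t, N) = -2*(t + (N*N - 33)) = -2*(t + (N² - 33)) = -2*(t + (-33 + N²)) = -2*(-33 + t + N²) = 66 - 2*t - 2*N²)
(p(f, -45) + M(-24, -68))/(w - 2979) = ((66 - 2*(-80) - 2*(-45)²) + 18)/(4382 - 2979) = ((66 + 160 - 2*2025) + 18)/1403 = ((66 + 160 - 4050) + 18)*(1/1403) = (-3824 + 18)*(1/1403) = -3806*1/1403 = -3806/1403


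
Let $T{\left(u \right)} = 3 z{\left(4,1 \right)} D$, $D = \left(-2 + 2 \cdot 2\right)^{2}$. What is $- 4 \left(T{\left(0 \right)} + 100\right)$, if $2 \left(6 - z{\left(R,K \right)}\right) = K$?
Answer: $-664$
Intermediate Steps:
$z{\left(R,K \right)} = 6 - \frac{K}{2}$
$D = 4$ ($D = \left(-2 + 4\right)^{2} = 2^{2} = 4$)
$T{\left(u \right)} = 66$ ($T{\left(u \right)} = 3 \left(6 - \frac{1}{2}\right) 4 = 3 \cdot \frac{11}{2} \cdot 4 = \frac{33}{2} \cdot 4 = 66$)
$- 4 \left(T{\left(0 \right)} + 100\right) = - 4 \left(66 + 100\right) = \left(-4\right) 166 = -664$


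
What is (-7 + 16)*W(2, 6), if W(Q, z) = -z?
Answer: -54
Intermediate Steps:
(-7 + 16)*W(2, 6) = (-7 + 16)*(-1*6) = 9*(-6) = -54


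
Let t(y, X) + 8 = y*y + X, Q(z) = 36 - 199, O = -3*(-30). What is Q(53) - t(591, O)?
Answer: -349526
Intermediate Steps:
O = 90
Q(z) = -163
t(y, X) = -8 + X + y² (t(y, X) = -8 + (y*y + X) = -8 + (y² + X) = -8 + (X + y²) = -8 + X + y²)
Q(53) - t(591, O) = -163 - (-8 + 90 + 591²) = -163 - (-8 + 90 + 349281) = -163 - 1*349363 = -163 - 349363 = -349526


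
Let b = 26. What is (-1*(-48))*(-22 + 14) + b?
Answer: -358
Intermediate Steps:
(-1*(-48))*(-22 + 14) + b = (-1*(-48))*(-22 + 14) + 26 = 48*(-8) + 26 = -384 + 26 = -358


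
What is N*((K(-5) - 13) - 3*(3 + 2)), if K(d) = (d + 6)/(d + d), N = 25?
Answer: -1405/2 ≈ -702.50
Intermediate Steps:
K(d) = (6 + d)/(2*d) (K(d) = (6 + d)/((2*d)) = (6 + d)*(1/(2*d)) = (6 + d)/(2*d))
N*((K(-5) - 13) - 3*(3 + 2)) = 25*(((½)*(6 - 5)/(-5) - 13) - 3*(3 + 2)) = 25*(((½)*(-⅕)*1 - 13) - 3*5) = 25*((-⅒ - 13) - 15) = 25*(-131/10 - 15) = 25*(-281/10) = -1405/2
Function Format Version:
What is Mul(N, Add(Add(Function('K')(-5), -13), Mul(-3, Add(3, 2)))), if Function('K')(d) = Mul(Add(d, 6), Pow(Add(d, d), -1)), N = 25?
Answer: Rational(-1405, 2) ≈ -702.50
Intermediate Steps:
Function('K')(d) = Mul(Rational(1, 2), Pow(d, -1), Add(6, d)) (Function('K')(d) = Mul(Add(6, d), Pow(Mul(2, d), -1)) = Mul(Add(6, d), Mul(Rational(1, 2), Pow(d, -1))) = Mul(Rational(1, 2), Pow(d, -1), Add(6, d)))
Mul(N, Add(Add(Function('K')(-5), -13), Mul(-3, Add(3, 2)))) = Mul(25, Add(Add(Mul(Rational(1, 2), Pow(-5, -1), Add(6, -5)), -13), Mul(-3, Add(3, 2)))) = Mul(25, Add(Add(Mul(Rational(1, 2), Rational(-1, 5), 1), -13), Mul(-3, 5))) = Mul(25, Add(Add(Rational(-1, 10), -13), -15)) = Mul(25, Add(Rational(-131, 10), -15)) = Mul(25, Rational(-281, 10)) = Rational(-1405, 2)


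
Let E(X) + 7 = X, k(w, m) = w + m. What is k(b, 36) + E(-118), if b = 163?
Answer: 74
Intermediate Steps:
k(w, m) = m + w
E(X) = -7 + X
k(b, 36) + E(-118) = (36 + 163) + (-7 - 118) = 199 - 125 = 74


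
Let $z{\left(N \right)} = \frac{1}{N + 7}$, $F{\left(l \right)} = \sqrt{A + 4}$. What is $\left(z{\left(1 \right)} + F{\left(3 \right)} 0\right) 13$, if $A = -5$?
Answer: $\frac{13}{8} \approx 1.625$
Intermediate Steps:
$F{\left(l \right)} = i$ ($F{\left(l \right)} = \sqrt{-5 + 4} = \sqrt{-1} = i$)
$z{\left(N \right)} = \frac{1}{7 + N}$
$\left(z{\left(1 \right)} + F{\left(3 \right)} 0\right) 13 = \left(\frac{1}{7 + 1} + i 0\right) 13 = \left(\frac{1}{8} + 0\right) 13 = \frac{1}{8} \cdot 13 = \frac{13}{8}$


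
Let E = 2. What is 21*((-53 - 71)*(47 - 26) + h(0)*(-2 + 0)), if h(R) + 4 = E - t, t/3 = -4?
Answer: -55104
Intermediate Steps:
t = -12 (t = 3*(-4) = -12)
h(R) = 10 (h(R) = -4 + (2 - 1*(-12)) = -4 + (2 + 12) = -4 + 14 = 10)
21*((-53 - 71)*(47 - 26) + h(0)*(-2 + 0)) = 21*((-53 - 71)*(47 - 26) + 10*(-2 + 0)) = 21*(-124*21 + 10*(-2)) = 21*(-2604 - 20) = 21*(-2624) = -55104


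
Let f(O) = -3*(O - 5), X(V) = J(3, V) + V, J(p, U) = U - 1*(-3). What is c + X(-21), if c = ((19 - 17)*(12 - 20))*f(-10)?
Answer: -759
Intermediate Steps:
J(p, U) = 3 + U (J(p, U) = U + 3 = 3 + U)
X(V) = 3 + 2*V (X(V) = (3 + V) + V = 3 + 2*V)
f(O) = 15 - 3*O (f(O) = -3*(-5 + O) = 15 - 3*O)
c = -720 (c = ((19 - 17)*(12 - 20))*(15 - 3*(-10)) = (2*(-8))*(15 + 30) = -16*45 = -720)
c + X(-21) = -720 + (3 + 2*(-21)) = -720 + (3 - 42) = -720 - 39 = -759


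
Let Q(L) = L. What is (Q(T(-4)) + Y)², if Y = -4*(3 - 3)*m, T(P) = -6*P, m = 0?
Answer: 576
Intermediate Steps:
Y = 0 (Y = -4*(3 - 3)*0 = -0*0 = -4*0 = 0)
(Q(T(-4)) + Y)² = (-6*(-4) + 0)² = (24 + 0)² = 24² = 576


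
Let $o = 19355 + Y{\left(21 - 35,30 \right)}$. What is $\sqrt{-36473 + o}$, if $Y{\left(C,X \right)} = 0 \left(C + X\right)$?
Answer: $3 i \sqrt{1902} \approx 130.84 i$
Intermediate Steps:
$Y{\left(C,X \right)} = 0$
$o = 19355$ ($o = 19355 + 0 = 19355$)
$\sqrt{-36473 + o} = \sqrt{-36473 + 19355} = \sqrt{-17118} = 3 i \sqrt{1902}$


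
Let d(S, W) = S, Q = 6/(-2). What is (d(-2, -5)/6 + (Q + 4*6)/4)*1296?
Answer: 6372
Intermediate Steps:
Q = -3 (Q = 6*(-½) = -3)
(d(-2, -5)/6 + (Q + 4*6)/4)*1296 = (-2/6 + (-3 + 4*6)/4)*1296 = (-2*⅙ + (-3 + 24)*(¼))*1296 = (-⅓ + 21*(¼))*1296 = (-⅓ + 21/4)*1296 = (59/12)*1296 = 6372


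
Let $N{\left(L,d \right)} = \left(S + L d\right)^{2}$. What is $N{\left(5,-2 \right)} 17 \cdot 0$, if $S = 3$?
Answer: $0$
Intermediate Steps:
$N{\left(L,d \right)} = \left(3 + L d\right)^{2}$
$N{\left(5,-2 \right)} 17 \cdot 0 = \left(3 + 5 \left(-2\right)\right)^{2} \cdot 17 \cdot 0 = \left(3 - 10\right)^{2} \cdot 17 \cdot 0 = \left(-7\right)^{2} \cdot 17 \cdot 0 = 49 \cdot 17 \cdot 0 = 833 \cdot 0 = 0$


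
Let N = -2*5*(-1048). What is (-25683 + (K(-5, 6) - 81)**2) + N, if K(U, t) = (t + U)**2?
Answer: -8803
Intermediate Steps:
K(U, t) = (U + t)**2
N = 10480 (N = -10*(-1048) = 10480)
(-25683 + (K(-5, 6) - 81)**2) + N = (-25683 + ((-5 + 6)**2 - 81)**2) + 10480 = (-25683 + (1**2 - 81)**2) + 10480 = (-25683 + (1 - 81)**2) + 10480 = (-25683 + (-80)**2) + 10480 = (-25683 + 6400) + 10480 = -19283 + 10480 = -8803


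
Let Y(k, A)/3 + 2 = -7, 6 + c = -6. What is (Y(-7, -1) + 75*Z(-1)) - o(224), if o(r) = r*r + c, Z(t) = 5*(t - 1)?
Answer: -50941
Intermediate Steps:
c = -12 (c = -6 - 6 = -12)
Y(k, A) = -27 (Y(k, A) = -6 + 3*(-7) = -6 - 21 = -27)
Z(t) = -5 + 5*t (Z(t) = 5*(-1 + t) = -5 + 5*t)
o(r) = -12 + r² (o(r) = r*r - 12 = r² - 12 = -12 + r²)
(Y(-7, -1) + 75*Z(-1)) - o(224) = (-27 + 75*(-5 + 5*(-1))) - (-12 + 224²) = (-27 + 75*(-5 - 5)) - (-12 + 50176) = (-27 + 75*(-10)) - 1*50164 = (-27 - 750) - 50164 = -777 - 50164 = -50941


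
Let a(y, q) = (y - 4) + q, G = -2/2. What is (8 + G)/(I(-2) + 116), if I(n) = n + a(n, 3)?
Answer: 7/111 ≈ 0.063063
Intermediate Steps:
G = -1 (G = (½)*(-2) = -1)
a(y, q) = -4 + q + y (a(y, q) = (-4 + y) + q = -4 + q + y)
I(n) = -1 + 2*n (I(n) = n + (-4 + 3 + n) = n + (-1 + n) = -1 + 2*n)
(8 + G)/(I(-2) + 116) = (8 - 1)/((-1 + 2*(-2)) + 116) = 7/((-1 - 4) + 116) = 7/(-5 + 116) = 7/111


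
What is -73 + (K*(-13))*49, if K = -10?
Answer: 6297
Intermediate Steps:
-73 + (K*(-13))*49 = -73 - 10*(-13)*49 = -73 + 130*49 = -73 + 6370 = 6297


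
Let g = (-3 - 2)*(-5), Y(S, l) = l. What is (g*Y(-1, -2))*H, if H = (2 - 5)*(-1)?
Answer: -150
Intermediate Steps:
H = 3 (H = -3*(-1) = 3)
g = 25 (g = -5*(-5) = 25)
(g*Y(-1, -2))*H = (25*(-2))*3 = -50*3 = -150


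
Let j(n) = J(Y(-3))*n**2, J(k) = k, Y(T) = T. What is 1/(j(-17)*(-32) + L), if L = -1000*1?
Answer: 1/26744 ≈ 3.7392e-5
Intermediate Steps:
L = -1000
j(n) = -3*n**2
1/(j(-17)*(-32) + L) = 1/(-3*(-17)**2*(-32) - 1000) = 1/(-3*289*(-32) - 1000) = 1/(-867*(-32) - 1000) = 1/(27744 - 1000) = 1/26744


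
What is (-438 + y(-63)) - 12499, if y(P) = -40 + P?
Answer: -13040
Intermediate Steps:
(-438 + y(-63)) - 12499 = (-438 + (-40 - 63)) - 12499 = (-438 - 103) - 12499 = -541 - 12499 = -13040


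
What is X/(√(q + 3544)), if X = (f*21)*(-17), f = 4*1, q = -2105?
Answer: -1428*√1439/1439 ≈ -37.644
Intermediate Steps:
f = 4
X = -1428 (X = (4*21)*(-17) = 84*(-17) = -1428)
X/(√(q + 3544)) = -1428/√(-2105 + 3544) = -1428*√1439/1439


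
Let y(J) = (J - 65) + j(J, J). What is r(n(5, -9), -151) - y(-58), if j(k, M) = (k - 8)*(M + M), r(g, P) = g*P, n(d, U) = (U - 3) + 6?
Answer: -6627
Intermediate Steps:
n(d, U) = 3 + U (n(d, U) = (-3 + U) + 6 = 3 + U)
r(g, P) = P*g
j(k, M) = 2*M*(-8 + k) (j(k, M) = (-8 + k)*(2*M) = 2*M*(-8 + k))
y(J) = -65 + J + 2*J*(-8 + J) (y(J) = (J - 65) + 2*J*(-8 + J) = (-65 + J) + 2*J*(-8 + J) = -65 + J + 2*J*(-8 + J))
r(n(5, -9), -151) - y(-58) = -151*(3 - 9) - (-65 - 58 + 2*(-58)*(-8 - 58)) = -151*(-6) - (-65 - 58 + 2*(-58)*(-66)) = 906 - (-65 - 58 + 7656) = 906 - 1*7533 = 906 - 7533 = -6627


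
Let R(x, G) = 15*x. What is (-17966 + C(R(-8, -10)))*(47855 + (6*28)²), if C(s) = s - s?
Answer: -1366835314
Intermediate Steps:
C(s) = 0
(-17966 + C(R(-8, -10)))*(47855 + (6*28)²) = (-17966 + 0)*(47855 + (6*28)²) = -17966*(47855 + 168²) = -17966*(47855 + 28224) = -17966*76079 = -1366835314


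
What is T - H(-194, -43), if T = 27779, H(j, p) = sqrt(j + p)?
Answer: 27779 - I*sqrt(237) ≈ 27779.0 - 15.395*I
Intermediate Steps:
T - H(-194, -43) = 27779 - sqrt(-194 - 43) = 27779 - sqrt(-237) = 27779 - I*sqrt(237)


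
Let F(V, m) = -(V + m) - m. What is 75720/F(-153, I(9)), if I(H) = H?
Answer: 5048/9 ≈ 560.89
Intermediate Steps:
F(V, m) = -V - 2*m (F(V, m) = (-V - m) - m = -V - 2*m)
75720/F(-153, I(9)) = 75720/(-1*(-153) - 2*9) = 75720/(153 - 18) = 75720/135 = 75720*(1/135) = 5048/9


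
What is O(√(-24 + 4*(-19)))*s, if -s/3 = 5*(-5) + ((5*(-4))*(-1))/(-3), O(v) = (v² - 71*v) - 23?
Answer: -11685 - 67450*I ≈ -11685.0 - 67450.0*I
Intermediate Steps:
O(v) = -23 + v² - 71*v
s = 95 (s = -3*(5*(-5) + ((5*(-4))*(-1))/(-3)) = -3*(-25 - 20*(-1)*(-⅓)) = -3*(-25 + 20*(-⅓)) = -3*(-25 - 20/3) = -3*(-95/3) = 95)
O(√(-24 + 4*(-19)))*s = (-23 + (√(-24 + 4*(-19)))² - 71*√(-24 + 4*(-19)))*95 = (-23 + (√(-24 - 76))² - 71*√(-24 - 76))*95 = (-23 + (√(-100))² - 710*I)*95 = (-23 + (10*I)² - 710*I)*95 = (-23 - 100 - 710*I)*95 = (-123 - 710*I)*95 = -11685 - 67450*I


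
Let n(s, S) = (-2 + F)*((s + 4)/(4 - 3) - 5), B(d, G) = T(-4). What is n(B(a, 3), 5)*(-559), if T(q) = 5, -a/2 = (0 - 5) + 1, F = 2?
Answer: 0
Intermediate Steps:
a = 8 (a = -2*((0 - 5) + 1) = -2*(-5 + 1) = -2*(-4) = 8)
B(d, G) = 5
n(s, S) = 0 (n(s, S) = (-2 + 2)*((s + 4)/(4 - 3) - 5) = 0*((4 + s)/1 - 5) = 0*((4 + s)*1 - 5) = 0*((4 + s) - 5) = 0*(-1 + s) = 0)
n(B(a, 3), 5)*(-559) = 0*(-559) = 0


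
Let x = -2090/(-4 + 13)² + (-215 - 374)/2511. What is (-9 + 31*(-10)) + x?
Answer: -9316/27 ≈ -345.04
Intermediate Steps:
x = -703/27 (x = -2090/(9²) - 589*1/2511 = -2090/81 - 19/81 = -703/27 ≈ -26.037)
(-9 + 31*(-10)) + x = (-9 + 31*(-10)) - 703/27 = (-9 - 310) - 703/27 = -319 - 703/27 = -9316/27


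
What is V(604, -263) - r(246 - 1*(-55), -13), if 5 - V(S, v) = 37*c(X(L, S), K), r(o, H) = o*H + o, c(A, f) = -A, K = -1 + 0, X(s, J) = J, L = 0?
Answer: 25965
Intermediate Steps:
K = -1
r(o, H) = o + H*o (r(o, H) = H*o + o = o + H*o)
V(S, v) = 5 + 37*S (V(S, v) = 5 - 37*(-S) = 5 - (-37)*S = 5 + 37*S)
V(604, -263) - r(246 - 1*(-55), -13) = (5 + 37*604) - (246 - 1*(-55))*(1 - 13) = (5 + 22348) - (246 + 55)*(-12) = 22353 - 301*(-12) = 22353 - 1*(-3612) = 22353 + 3612 = 25965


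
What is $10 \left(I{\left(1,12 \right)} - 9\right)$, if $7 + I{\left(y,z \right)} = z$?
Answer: $-40$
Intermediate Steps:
$I{\left(y,z \right)} = -7 + z$
$10 \left(I{\left(1,12 \right)} - 9\right) = 10 \left(\left(-7 + 12\right) - 9\right) = 10 \left(5 - 9\right) = 10 \left(-4\right) = -40$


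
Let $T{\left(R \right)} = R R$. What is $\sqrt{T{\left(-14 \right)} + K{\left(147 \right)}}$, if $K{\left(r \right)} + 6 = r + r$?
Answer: $22$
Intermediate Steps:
$T{\left(R \right)} = R^{2}$
$K{\left(r \right)} = -6 + 2 r$ ($K{\left(r \right)} = -6 + \left(r + r\right) = -6 + 2 r$)
$\sqrt{T{\left(-14 \right)} + K{\left(147 \right)}} = \sqrt{\left(-14\right)^{2} + \left(-6 + 2 \cdot 147\right)} = \sqrt{196 + \left(-6 + 294\right)} = \sqrt{196 + 288} = \sqrt{484} = 22$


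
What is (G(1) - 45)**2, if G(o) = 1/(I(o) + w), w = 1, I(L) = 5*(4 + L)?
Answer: 1366561/676 ≈ 2021.5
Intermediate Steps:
I(L) = 20 + 5*L
G(o) = 1/(21 + 5*o) (G(o) = 1/((20 + 5*o) + 1) = 1/(21 + 5*o))
(G(1) - 45)**2 = (1/(21 + 5*1) - 45)**2 = (1/(21 + 5) - 45)**2 = (1/26 - 45)**2 = (-1169/26)**2 = 1366561/676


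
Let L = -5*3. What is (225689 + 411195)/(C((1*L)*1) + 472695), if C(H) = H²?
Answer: 159221/118230 ≈ 1.3467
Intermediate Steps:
L = -15
(225689 + 411195)/(C((1*L)*1) + 472695) = (225689 + 411195)/(((1*(-15))*1)² + 472695) = 636884/((-15*1)² + 472695) = 636884/((-15)² + 472695) = 636884/(225 + 472695) = 636884/472920 = 636884*(1/472920) = 159221/118230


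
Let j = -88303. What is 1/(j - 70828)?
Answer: -1/159131 ≈ -6.2841e-6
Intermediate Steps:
1/(j - 70828) = 1/(-88303 - 70828) = 1/(-159131) = -1/159131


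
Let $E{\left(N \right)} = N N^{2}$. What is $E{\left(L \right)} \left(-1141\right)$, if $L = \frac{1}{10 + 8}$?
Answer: $- \frac{1141}{5832} \approx -0.19564$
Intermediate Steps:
$L = \frac{1}{18} \approx 0.055556$
$E{\left(N \right)} = N^{3}$
$E{\left(L \right)} \left(-1141\right) = \left(\frac{1}{18}\right)^{3} \left(-1141\right) = \frac{1}{5832} \left(-1141\right) = - \frac{1141}{5832}$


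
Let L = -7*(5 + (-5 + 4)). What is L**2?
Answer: 784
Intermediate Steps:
L = -28 (L = -7*(5 - 1) = -7*4 = -28)
L**2 = (-28)**2 = 784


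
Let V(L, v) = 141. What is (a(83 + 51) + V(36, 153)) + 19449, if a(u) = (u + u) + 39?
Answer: 19897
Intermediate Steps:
a(u) = 39 + 2*u (a(u) = 2*u + 39 = 39 + 2*u)
(a(83 + 51) + V(36, 153)) + 19449 = ((39 + 2*(83 + 51)) + 141) + 19449 = ((39 + 2*134) + 141) + 19449 = ((39 + 268) + 141) + 19449 = (307 + 141) + 19449 = 448 + 19449 = 19897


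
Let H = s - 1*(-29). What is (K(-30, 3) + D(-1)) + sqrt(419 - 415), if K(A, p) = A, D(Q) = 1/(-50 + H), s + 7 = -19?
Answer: -1317/47 ≈ -28.021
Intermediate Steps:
s = -26 (s = -7 - 19 = -26)
H = 3 (H = -26 - 1*(-29) = -26 + 29 = 3)
D(Q) = -1/47 (D(Q) = 1/(-50 + 3) = 1/(-47) = -1/47)
(K(-30, 3) + D(-1)) + sqrt(419 - 415) = (-30 - 1/47) + sqrt(419 - 415) = -1411/47 + sqrt(4) = -1411/47 + 2 = -1317/47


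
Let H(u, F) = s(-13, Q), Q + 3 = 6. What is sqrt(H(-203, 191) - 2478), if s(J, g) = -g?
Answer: I*sqrt(2481) ≈ 49.81*I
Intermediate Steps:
Q = 3 (Q = -3 + 6 = 3)
H(u, F) = -3 (H(u, F) = -1*3 = -3)
sqrt(H(-203, 191) - 2478) = sqrt(-3 - 2478) = sqrt(-2481) = I*sqrt(2481)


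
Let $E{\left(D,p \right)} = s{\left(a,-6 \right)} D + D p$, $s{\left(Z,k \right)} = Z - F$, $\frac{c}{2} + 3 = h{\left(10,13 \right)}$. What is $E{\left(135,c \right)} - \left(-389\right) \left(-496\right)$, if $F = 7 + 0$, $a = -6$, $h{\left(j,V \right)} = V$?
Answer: $-191999$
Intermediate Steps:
$c = 20$ ($c = -6 + 2 \cdot 13 = -6 + 26 = 20$)
$F = 7$
$s{\left(Z,k \right)} = -7 + Z$ ($s{\left(Z,k \right)} = Z - 7 = -7 + Z$)
$E{\left(D,p \right)} = - 13 D + D p$ ($E{\left(D,p \right)} = \left(-7 - 6\right) D + D p = - 13 D + D p$)
$E{\left(135,c \right)} - \left(-389\right) \left(-496\right) = 135 \left(-13 + 20\right) - \left(-389\right) \left(-496\right) = 135 \cdot 7 - 192944 = 945 - 192944 = -191999$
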